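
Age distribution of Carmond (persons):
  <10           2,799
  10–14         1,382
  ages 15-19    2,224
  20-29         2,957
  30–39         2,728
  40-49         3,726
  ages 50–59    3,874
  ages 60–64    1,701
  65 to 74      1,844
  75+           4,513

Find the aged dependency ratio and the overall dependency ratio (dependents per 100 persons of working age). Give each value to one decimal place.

0–14: 2,799 + 1,382 = 4,181
15–64: 2,224 + 2,957 + 2,728 + 3,726 + 3,874 + 1,701 = 17,210
65+: 1,844 + 4,513 = 6,357
Old-age dependency ratio = 6,357 / 17,210 × 100 = 36.9
Total dependency ratio = (4,181 + 6,357) / 17,210 × 100 = 10,538 / 17,210 × 100 = 61.2

Old-age dependency ratio: 36.9
Total dependency ratio: 61.2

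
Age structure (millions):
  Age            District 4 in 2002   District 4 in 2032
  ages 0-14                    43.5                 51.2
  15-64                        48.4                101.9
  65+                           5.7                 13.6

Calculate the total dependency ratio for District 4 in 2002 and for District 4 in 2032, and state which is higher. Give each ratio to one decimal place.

District 4 in 2002: (43.5 + 5.7) / 48.4 × 100 = 49.2 / 48.4 × 100 = 101.7
District 4 in 2032: (51.2 + 13.6) / 101.9 × 100 = 64.8 / 101.9 × 100 = 63.6

District 4 in 2002: 101.7
District 4 in 2032: 63.6
Higher: District 4 in 2002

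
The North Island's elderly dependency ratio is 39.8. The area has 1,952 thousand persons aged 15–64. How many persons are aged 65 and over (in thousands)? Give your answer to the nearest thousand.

Old-age dependency ratio = elderly / working-age × 100
39.8 = E / 1,952 × 100
⇒ 777

Aged 65 and over: 777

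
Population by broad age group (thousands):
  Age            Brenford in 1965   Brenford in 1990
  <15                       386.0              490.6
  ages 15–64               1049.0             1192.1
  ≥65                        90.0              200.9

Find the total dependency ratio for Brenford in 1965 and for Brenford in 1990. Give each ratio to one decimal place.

Brenford in 1965: (386.0 + 90.0) / 1049.0 × 100 = 476.0 / 1049.0 × 100 = 45.4
Brenford in 1990: (490.6 + 200.9) / 1192.1 × 100 = 691.5 / 1192.1 × 100 = 58.0

Brenford in 1965: 45.4
Brenford in 1990: 58.0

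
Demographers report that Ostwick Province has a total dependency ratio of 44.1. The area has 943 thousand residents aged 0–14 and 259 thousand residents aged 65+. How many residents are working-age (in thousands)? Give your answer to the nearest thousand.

Total dependency ratio = (youth + elderly) / working-age × 100
44.1 = (943 + 259) / W × 100
⇒ 2 726

Working-age: 2 726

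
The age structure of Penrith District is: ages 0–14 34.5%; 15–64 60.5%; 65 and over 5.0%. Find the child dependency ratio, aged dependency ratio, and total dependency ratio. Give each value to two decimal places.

Youth dependency ratio: 57.02
Old-age dependency ratio: 8.26
Total dependency ratio: 65.29

Youth dependency ratio = 34.5 / 60.5 × 100 = 57.02
Old-age dependency ratio = 5.0 / 60.5 × 100 = 8.26
Total dependency ratio = (34.5 + 5.0) / 60.5 × 100 = 39.5 / 60.5 × 100 = 65.29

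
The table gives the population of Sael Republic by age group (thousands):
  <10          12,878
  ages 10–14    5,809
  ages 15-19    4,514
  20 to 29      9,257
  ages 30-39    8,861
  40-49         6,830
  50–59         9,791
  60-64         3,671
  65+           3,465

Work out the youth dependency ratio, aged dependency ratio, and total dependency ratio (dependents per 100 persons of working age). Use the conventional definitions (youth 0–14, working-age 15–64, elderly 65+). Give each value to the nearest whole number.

Youth dependency ratio: 44
Old-age dependency ratio: 8
Total dependency ratio: 52

0–14: 12,878 + 5,809 = 18,687
15–64: 4,514 + 9,257 + 8,861 + 6,830 + 9,791 + 3,671 = 42,924
65+: 3,465
Youth dependency ratio = 18,687 / 42,924 × 100 = 44
Old-age dependency ratio = 3,465 / 42,924 × 100 = 8
Total dependency ratio = (18,687 + 3,465) / 42,924 × 100 = 22,152 / 42,924 × 100 = 52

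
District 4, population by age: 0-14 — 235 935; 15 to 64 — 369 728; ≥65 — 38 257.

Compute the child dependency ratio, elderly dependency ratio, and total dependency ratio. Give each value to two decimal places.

Youth dependency ratio: 63.81
Old-age dependency ratio: 10.35
Total dependency ratio: 74.16

Youth dependency ratio = 235 935 / 369 728 × 100 = 63.81
Old-age dependency ratio = 38 257 / 369 728 × 100 = 10.35
Total dependency ratio = (235 935 + 38 257) / 369 728 × 100 = 274 192 / 369 728 × 100 = 74.16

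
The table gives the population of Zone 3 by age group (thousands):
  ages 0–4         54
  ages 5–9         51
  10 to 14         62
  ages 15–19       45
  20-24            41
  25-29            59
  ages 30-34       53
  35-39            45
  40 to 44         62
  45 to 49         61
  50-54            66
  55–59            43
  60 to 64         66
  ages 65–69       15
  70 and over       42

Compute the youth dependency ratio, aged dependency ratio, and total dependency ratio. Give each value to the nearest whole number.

0–14: 54 + 51 + 62 = 167
15–64: 45 + 41 + 59 + 53 + 45 + 62 + 61 + 66 + 43 + 66 = 541
65+: 15 + 42 = 57
Youth dependency ratio = 167 / 541 × 100 = 31
Old-age dependency ratio = 57 / 541 × 100 = 11
Total dependency ratio = (167 + 57) / 541 × 100 = 224 / 541 × 100 = 41

Youth dependency ratio: 31
Old-age dependency ratio: 11
Total dependency ratio: 41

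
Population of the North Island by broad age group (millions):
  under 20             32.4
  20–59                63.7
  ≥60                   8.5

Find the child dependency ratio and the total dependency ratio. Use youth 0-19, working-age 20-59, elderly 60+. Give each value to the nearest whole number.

Youth dependency ratio = 32.4 / 63.7 × 100 = 51
Total dependency ratio = (32.4 + 8.5) / 63.7 × 100 = 40.9 / 63.7 × 100 = 64

Youth dependency ratio: 51
Total dependency ratio: 64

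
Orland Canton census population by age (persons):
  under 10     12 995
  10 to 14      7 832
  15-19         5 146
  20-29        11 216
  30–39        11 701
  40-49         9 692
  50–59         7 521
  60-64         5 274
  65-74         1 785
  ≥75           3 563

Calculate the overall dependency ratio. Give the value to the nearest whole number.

0–14: 12 995 + 7 832 = 20 827
15–64: 5 146 + 11 216 + 11 701 + 9 692 + 7 521 + 5 274 = 50 550
65+: 1 785 + 3 563 = 5 348
Total dependency ratio = (20 827 + 5 348) / 50 550 × 100 = 26 175 / 50 550 × 100 = 52

Total dependency ratio: 52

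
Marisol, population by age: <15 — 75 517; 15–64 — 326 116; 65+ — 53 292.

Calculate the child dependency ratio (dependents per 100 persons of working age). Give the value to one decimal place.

Youth dependency ratio: 23.2

Youth dependency ratio = 75 517 / 326 116 × 100 = 23.2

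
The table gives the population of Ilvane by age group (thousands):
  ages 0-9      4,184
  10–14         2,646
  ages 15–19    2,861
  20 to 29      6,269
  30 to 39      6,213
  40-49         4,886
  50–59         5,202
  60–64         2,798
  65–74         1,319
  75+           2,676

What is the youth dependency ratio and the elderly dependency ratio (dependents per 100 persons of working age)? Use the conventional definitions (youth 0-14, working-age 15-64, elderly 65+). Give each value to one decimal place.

0–14: 4,184 + 2,646 = 6,830
15–64: 2,861 + 6,269 + 6,213 + 4,886 + 5,202 + 2,798 = 28,229
65+: 1,319 + 2,676 = 3,995
Youth dependency ratio = 6,830 / 28,229 × 100 = 24.2
Old-age dependency ratio = 3,995 / 28,229 × 100 = 14.2

Youth dependency ratio: 24.2
Old-age dependency ratio: 14.2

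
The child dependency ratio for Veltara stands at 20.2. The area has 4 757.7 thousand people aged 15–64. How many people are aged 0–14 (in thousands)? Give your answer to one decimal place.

Youth dependency ratio = youth / working-age × 100
20.2 = Y / 4 757.7 × 100
⇒ 961.1

Aged 0–14: 961.1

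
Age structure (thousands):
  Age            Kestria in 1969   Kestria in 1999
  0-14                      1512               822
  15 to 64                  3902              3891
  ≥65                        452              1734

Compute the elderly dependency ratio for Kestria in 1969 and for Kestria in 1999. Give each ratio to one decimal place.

Kestria in 1969: 452 / 3902 × 100 = 11.6
Kestria in 1999: 1734 / 3891 × 100 = 44.6

Kestria in 1969: 11.6
Kestria in 1999: 44.6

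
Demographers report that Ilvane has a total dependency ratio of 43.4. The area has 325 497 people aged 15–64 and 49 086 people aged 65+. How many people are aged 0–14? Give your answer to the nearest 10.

Aged 0–14: 92 180

Total dependency ratio = (youth + elderly) / working-age × 100
43.4 = (Y + 49 086) / 325 497 × 100
⇒ 92 180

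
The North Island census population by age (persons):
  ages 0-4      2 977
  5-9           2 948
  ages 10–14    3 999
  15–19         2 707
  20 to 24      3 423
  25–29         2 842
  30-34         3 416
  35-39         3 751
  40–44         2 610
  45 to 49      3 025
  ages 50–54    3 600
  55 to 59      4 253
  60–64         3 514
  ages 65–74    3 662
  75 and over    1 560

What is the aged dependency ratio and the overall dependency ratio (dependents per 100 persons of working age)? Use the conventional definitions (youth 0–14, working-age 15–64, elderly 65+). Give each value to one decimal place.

0–14: 2 977 + 2 948 + 3 999 = 9 924
15–64: 2 707 + 3 423 + 2 842 + 3 416 + 3 751 + 2 610 + 3 025 + 3 600 + 4 253 + 3 514 = 33 141
65+: 3 662 + 1 560 = 5 222
Old-age dependency ratio = 5 222 / 33 141 × 100 = 15.8
Total dependency ratio = (9 924 + 5 222) / 33 141 × 100 = 15 146 / 33 141 × 100 = 45.7

Old-age dependency ratio: 15.8
Total dependency ratio: 45.7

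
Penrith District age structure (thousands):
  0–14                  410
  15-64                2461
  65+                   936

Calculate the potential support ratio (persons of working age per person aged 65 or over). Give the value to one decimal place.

Potential support ratio: 2.6

Potential support ratio = 2461 / 936 = 2.6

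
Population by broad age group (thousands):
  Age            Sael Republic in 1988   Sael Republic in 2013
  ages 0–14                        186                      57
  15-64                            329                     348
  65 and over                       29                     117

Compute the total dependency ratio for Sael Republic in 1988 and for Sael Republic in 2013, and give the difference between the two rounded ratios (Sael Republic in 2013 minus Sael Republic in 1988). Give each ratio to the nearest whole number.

Sael Republic in 1988: 65
Sael Republic in 2013: 50
Difference: -15

Sael Republic in 1988: (186 + 29) / 329 × 100 = 215 / 329 × 100 = 65
Sael Republic in 2013: (57 + 117) / 348 × 100 = 174 / 348 × 100 = 50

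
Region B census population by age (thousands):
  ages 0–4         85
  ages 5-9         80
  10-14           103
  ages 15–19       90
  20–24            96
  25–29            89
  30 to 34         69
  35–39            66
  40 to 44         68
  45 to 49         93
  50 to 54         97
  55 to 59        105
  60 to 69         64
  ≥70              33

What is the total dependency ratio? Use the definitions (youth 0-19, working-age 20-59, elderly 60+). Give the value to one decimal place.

Total dependency ratio: 66.6

0–19: 85 + 80 + 103 + 90 = 358
20–59: 96 + 89 + 69 + 66 + 68 + 93 + 97 + 105 = 683
60+: 64 + 33 = 97
Total dependency ratio = (358 + 97) / 683 × 100 = 455 / 683 × 100 = 66.6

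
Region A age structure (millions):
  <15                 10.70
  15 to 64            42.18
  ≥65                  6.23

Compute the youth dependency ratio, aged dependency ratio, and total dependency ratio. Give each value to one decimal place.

Youth dependency ratio = 10.70 / 42.18 × 100 = 25.4
Old-age dependency ratio = 6.23 / 42.18 × 100 = 14.8
Total dependency ratio = (10.70 + 6.23) / 42.18 × 100 = 16.93 / 42.18 × 100 = 40.1

Youth dependency ratio: 25.4
Old-age dependency ratio: 14.8
Total dependency ratio: 40.1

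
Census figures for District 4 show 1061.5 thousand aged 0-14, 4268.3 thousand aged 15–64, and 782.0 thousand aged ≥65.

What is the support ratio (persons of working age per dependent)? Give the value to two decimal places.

Support ratio: 2.32

Support ratio = 4268.3 / (1061.5 + 782.0) = 4268.3 / 1843.5 = 2.32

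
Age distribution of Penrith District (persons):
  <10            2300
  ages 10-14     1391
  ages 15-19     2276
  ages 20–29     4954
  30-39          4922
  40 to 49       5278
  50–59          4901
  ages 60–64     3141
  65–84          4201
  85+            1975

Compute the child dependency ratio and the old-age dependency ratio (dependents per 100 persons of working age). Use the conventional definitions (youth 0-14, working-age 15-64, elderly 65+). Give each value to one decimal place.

0–14: 2300 + 1391 = 3691
15–64: 2276 + 4954 + 4922 + 5278 + 4901 + 3141 = 25472
65+: 4201 + 1975 = 6176
Youth dependency ratio = 3691 / 25472 × 100 = 14.5
Old-age dependency ratio = 6176 / 25472 × 100 = 24.2

Youth dependency ratio: 14.5
Old-age dependency ratio: 24.2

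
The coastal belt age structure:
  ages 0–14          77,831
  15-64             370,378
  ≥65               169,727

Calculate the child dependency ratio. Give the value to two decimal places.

Youth dependency ratio = 77,831 / 370,378 × 100 = 21.01

Youth dependency ratio: 21.01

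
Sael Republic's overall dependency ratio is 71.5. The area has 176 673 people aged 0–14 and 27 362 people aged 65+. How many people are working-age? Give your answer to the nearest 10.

Total dependency ratio = (youth + elderly) / working-age × 100
71.5 = (176 673 + 27 362) / W × 100
⇒ 285 360

Working-age: 285 360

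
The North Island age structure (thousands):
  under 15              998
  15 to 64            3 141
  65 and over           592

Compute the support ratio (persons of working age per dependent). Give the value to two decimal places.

Support ratio = 3 141 / (998 + 592) = 3 141 / 1 590 = 1.98

Support ratio: 1.98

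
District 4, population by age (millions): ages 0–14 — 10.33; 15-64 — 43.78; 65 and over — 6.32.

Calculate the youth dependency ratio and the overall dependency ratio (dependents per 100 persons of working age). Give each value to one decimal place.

Youth dependency ratio: 23.6
Total dependency ratio: 38.0

Youth dependency ratio = 10.33 / 43.78 × 100 = 23.6
Total dependency ratio = (10.33 + 6.32) / 43.78 × 100 = 16.65 / 43.78 × 100 = 38.0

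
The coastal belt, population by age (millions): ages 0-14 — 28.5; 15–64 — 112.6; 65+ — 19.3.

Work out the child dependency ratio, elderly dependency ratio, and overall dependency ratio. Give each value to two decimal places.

Youth dependency ratio: 25.31
Old-age dependency ratio: 17.14
Total dependency ratio: 42.45

Youth dependency ratio = 28.5 / 112.6 × 100 = 25.31
Old-age dependency ratio = 19.3 / 112.6 × 100 = 17.14
Total dependency ratio = (28.5 + 19.3) / 112.6 × 100 = 47.8 / 112.6 × 100 = 42.45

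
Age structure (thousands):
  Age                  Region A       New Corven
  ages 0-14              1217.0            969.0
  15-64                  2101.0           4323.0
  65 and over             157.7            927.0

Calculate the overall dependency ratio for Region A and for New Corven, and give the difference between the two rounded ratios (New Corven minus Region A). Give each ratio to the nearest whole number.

Region A: 65
New Corven: 44
Difference: -21

Region A: (1217.0 + 157.7) / 2101.0 × 100 = 1374.7 / 2101.0 × 100 = 65
New Corven: (969.0 + 927.0) / 4323.0 × 100 = 1896.0 / 4323.0 × 100 = 44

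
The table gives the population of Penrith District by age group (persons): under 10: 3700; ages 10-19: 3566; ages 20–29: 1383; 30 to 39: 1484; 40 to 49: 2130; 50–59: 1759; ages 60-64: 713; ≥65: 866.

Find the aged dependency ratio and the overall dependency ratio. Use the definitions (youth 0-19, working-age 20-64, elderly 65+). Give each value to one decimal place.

Old-age dependency ratio: 11.6
Total dependency ratio: 108.9

0–19: 3700 + 3566 = 7266
20–64: 1383 + 1484 + 2130 + 1759 + 713 = 7469
65+: 866
Old-age dependency ratio = 866 / 7469 × 100 = 11.6
Total dependency ratio = (7266 + 866) / 7469 × 100 = 8132 / 7469 × 100 = 108.9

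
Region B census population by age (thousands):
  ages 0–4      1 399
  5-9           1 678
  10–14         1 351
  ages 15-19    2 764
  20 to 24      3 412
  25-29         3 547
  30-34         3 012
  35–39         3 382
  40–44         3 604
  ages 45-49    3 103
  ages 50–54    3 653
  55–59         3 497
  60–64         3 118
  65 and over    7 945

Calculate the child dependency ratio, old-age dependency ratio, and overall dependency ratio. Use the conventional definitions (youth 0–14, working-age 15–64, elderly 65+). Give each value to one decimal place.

Youth dependency ratio: 13.4
Old-age dependency ratio: 24.0
Total dependency ratio: 37.4

0–14: 1 399 + 1 678 + 1 351 = 4 428
15–64: 2 764 + 3 412 + 3 547 + 3 012 + 3 382 + 3 604 + 3 103 + 3 653 + 3 497 + 3 118 = 33 092
65+: 7 945
Youth dependency ratio = 4 428 / 33 092 × 100 = 13.4
Old-age dependency ratio = 7 945 / 33 092 × 100 = 24.0
Total dependency ratio = (4 428 + 7 945) / 33 092 × 100 = 12 373 / 33 092 × 100 = 37.4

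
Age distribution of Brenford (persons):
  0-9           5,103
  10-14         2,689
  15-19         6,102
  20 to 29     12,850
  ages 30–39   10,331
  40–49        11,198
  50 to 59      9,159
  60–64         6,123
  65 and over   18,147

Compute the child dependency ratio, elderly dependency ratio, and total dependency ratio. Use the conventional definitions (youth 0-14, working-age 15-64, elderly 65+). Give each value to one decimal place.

Youth dependency ratio: 14.0
Old-age dependency ratio: 32.5
Total dependency ratio: 46.5

0–14: 5,103 + 2,689 = 7,792
15–64: 6,102 + 12,850 + 10,331 + 11,198 + 9,159 + 6,123 = 55,763
65+: 18,147
Youth dependency ratio = 7,792 / 55,763 × 100 = 14.0
Old-age dependency ratio = 18,147 / 55,763 × 100 = 32.5
Total dependency ratio = (7,792 + 18,147) / 55,763 × 100 = 25,939 / 55,763 × 100 = 46.5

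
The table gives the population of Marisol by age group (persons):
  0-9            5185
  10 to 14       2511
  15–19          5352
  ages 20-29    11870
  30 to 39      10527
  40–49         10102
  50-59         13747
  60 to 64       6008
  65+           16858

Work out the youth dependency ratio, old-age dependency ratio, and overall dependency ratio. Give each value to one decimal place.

0–14: 5185 + 2511 = 7696
15–64: 5352 + 11870 + 10527 + 10102 + 13747 + 6008 = 57606
65+: 16858
Youth dependency ratio = 7696 / 57606 × 100 = 13.4
Old-age dependency ratio = 16858 / 57606 × 100 = 29.3
Total dependency ratio = (7696 + 16858) / 57606 × 100 = 24554 / 57606 × 100 = 42.6

Youth dependency ratio: 13.4
Old-age dependency ratio: 29.3
Total dependency ratio: 42.6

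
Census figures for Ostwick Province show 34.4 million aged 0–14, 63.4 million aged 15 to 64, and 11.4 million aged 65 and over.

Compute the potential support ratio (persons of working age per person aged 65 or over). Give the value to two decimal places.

Potential support ratio = 63.4 / 11.4 = 5.56

Potential support ratio: 5.56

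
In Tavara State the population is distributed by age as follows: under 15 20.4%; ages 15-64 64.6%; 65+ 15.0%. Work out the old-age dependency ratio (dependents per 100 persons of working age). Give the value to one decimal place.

Old-age dependency ratio = 15.0 / 64.6 × 100 = 23.2

Old-age dependency ratio: 23.2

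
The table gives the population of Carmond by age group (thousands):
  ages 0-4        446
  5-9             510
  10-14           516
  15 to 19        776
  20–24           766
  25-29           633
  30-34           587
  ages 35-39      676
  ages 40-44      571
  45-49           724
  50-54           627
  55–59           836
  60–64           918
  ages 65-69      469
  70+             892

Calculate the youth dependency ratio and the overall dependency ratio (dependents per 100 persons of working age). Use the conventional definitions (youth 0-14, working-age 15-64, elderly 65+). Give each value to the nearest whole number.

0–14: 446 + 510 + 516 = 1,472
15–64: 776 + 766 + 633 + 587 + 676 + 571 + 724 + 627 + 836 + 918 = 7,114
65+: 469 + 892 = 1,361
Youth dependency ratio = 1,472 / 7,114 × 100 = 21
Total dependency ratio = (1,472 + 1,361) / 7,114 × 100 = 2,833 / 7,114 × 100 = 40

Youth dependency ratio: 21
Total dependency ratio: 40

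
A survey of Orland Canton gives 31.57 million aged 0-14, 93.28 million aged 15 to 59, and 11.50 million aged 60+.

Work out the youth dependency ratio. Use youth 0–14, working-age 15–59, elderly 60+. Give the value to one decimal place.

Youth dependency ratio: 33.8

Youth dependency ratio = 31.57 / 93.28 × 100 = 33.8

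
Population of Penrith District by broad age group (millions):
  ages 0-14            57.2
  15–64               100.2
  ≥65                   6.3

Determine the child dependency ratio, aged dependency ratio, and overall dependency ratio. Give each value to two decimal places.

Youth dependency ratio: 57.09
Old-age dependency ratio: 6.29
Total dependency ratio: 63.37

Youth dependency ratio = 57.2 / 100.2 × 100 = 57.09
Old-age dependency ratio = 6.3 / 100.2 × 100 = 6.29
Total dependency ratio = (57.2 + 6.3) / 100.2 × 100 = 63.5 / 100.2 × 100 = 63.37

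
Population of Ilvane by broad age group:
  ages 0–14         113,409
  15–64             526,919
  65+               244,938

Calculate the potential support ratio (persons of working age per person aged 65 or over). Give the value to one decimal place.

Potential support ratio = 526,919 / 244,938 = 2.2

Potential support ratio: 2.2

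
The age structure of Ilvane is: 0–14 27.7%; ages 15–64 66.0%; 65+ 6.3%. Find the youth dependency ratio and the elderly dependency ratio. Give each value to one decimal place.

Youth dependency ratio = 27.7 / 66.0 × 100 = 42.0
Old-age dependency ratio = 6.3 / 66.0 × 100 = 9.5

Youth dependency ratio: 42.0
Old-age dependency ratio: 9.5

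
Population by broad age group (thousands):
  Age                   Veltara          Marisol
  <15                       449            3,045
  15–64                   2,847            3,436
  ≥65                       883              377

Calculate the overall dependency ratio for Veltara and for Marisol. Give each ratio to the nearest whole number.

Veltara: (449 + 883) / 2,847 × 100 = 1,332 / 2,847 × 100 = 47
Marisol: (3,045 + 377) / 3,436 × 100 = 3,422 / 3,436 × 100 = 100

Veltara: 47
Marisol: 100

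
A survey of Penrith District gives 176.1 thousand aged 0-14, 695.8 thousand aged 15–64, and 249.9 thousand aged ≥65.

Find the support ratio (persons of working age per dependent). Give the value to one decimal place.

Support ratio = 695.8 / (176.1 + 249.9) = 695.8 / 426.0 = 1.6

Support ratio: 1.6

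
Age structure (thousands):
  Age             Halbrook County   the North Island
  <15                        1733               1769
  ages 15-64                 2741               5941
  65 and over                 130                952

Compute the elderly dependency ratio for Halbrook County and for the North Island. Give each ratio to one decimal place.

Halbrook County: 4.7
the North Island: 16.0

Halbrook County: 130 / 2741 × 100 = 4.7
the North Island: 952 / 5941 × 100 = 16.0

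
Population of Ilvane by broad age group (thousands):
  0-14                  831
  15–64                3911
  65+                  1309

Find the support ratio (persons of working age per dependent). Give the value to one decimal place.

Support ratio: 1.8

Support ratio = 3911 / (831 + 1309) = 3911 / 2140 = 1.8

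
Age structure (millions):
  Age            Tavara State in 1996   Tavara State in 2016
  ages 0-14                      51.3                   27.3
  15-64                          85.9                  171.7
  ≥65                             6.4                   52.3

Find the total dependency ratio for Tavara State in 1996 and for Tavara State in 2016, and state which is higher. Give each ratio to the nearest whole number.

Tavara State in 1996: (51.3 + 6.4) / 85.9 × 100 = 57.7 / 85.9 × 100 = 67
Tavara State in 2016: (27.3 + 52.3) / 171.7 × 100 = 79.6 / 171.7 × 100 = 46

Tavara State in 1996: 67
Tavara State in 2016: 46
Higher: Tavara State in 1996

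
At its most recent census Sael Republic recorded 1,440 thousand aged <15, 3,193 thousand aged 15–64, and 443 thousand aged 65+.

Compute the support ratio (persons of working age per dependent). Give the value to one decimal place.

Support ratio: 1.7

Support ratio = 3,193 / (1,440 + 443) = 3,193 / 1,883 = 1.7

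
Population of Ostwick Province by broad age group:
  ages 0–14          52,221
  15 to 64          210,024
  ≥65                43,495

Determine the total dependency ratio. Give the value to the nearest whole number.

Total dependency ratio: 46

Total dependency ratio = (52,221 + 43,495) / 210,024 × 100 = 95,716 / 210,024 × 100 = 46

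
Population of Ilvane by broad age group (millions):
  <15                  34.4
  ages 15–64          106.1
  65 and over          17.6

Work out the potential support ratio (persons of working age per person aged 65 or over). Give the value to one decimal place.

Potential support ratio = 106.1 / 17.6 = 6.0

Potential support ratio: 6.0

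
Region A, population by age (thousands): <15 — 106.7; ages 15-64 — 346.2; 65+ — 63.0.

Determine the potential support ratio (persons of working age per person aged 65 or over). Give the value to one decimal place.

Potential support ratio: 5.5

Potential support ratio = 346.2 / 63.0 = 5.5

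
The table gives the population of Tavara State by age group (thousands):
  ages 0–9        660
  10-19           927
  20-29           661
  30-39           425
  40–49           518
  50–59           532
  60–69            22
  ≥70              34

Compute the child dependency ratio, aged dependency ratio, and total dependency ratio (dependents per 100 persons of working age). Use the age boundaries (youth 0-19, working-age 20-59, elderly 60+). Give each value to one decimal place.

0–19: 660 + 927 = 1 587
20–59: 661 + 425 + 518 + 532 = 2 136
60+: 22 + 34 = 56
Youth dependency ratio = 1 587 / 2 136 × 100 = 74.3
Old-age dependency ratio = 56 / 2 136 × 100 = 2.6
Total dependency ratio = (1 587 + 56) / 2 136 × 100 = 1 643 / 2 136 × 100 = 76.9

Youth dependency ratio: 74.3
Old-age dependency ratio: 2.6
Total dependency ratio: 76.9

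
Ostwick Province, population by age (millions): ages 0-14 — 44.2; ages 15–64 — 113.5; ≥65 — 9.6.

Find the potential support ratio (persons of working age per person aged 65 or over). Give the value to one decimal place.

Potential support ratio = 113.5 / 9.6 = 11.8

Potential support ratio: 11.8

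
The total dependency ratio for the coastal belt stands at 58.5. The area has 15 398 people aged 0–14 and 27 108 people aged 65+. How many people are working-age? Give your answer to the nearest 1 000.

Working-age: 73 000

Total dependency ratio = (youth + elderly) / working-age × 100
58.5 = (15 398 + 27 108) / W × 100
⇒ 73 000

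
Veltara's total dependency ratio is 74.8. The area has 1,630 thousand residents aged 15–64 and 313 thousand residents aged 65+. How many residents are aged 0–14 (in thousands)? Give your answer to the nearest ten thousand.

Aged 0–14: 910

Total dependency ratio = (youth + elderly) / working-age × 100
74.8 = (Y + 313) / 1,630 × 100
⇒ 910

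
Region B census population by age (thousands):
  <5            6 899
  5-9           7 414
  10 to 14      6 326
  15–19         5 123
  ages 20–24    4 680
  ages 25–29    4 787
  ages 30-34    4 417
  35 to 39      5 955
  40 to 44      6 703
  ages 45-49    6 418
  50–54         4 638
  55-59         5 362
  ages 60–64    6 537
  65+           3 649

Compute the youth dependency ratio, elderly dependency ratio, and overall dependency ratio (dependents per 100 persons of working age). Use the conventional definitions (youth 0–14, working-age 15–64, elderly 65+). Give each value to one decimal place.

0–14: 6 899 + 7 414 + 6 326 = 20 639
15–64: 5 123 + 4 680 + 4 787 + 4 417 + 5 955 + 6 703 + 6 418 + 4 638 + 5 362 + 6 537 = 54 620
65+: 3 649
Youth dependency ratio = 20 639 / 54 620 × 100 = 37.8
Old-age dependency ratio = 3 649 / 54 620 × 100 = 6.7
Total dependency ratio = (20 639 + 3 649) / 54 620 × 100 = 24 288 / 54 620 × 100 = 44.5

Youth dependency ratio: 37.8
Old-age dependency ratio: 6.7
Total dependency ratio: 44.5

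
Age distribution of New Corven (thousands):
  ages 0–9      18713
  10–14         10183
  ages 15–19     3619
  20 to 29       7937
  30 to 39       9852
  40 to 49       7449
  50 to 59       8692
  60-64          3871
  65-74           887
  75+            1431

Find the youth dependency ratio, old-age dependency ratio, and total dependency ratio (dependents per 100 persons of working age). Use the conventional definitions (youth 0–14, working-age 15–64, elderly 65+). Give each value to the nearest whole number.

Youth dependency ratio: 70
Old-age dependency ratio: 6
Total dependency ratio: 75

0–14: 18713 + 10183 = 28896
15–64: 3619 + 7937 + 9852 + 7449 + 8692 + 3871 = 41420
65+: 887 + 1431 = 2318
Youth dependency ratio = 28896 / 41420 × 100 = 70
Old-age dependency ratio = 2318 / 41420 × 100 = 6
Total dependency ratio = (28896 + 2318) / 41420 × 100 = 31214 / 41420 × 100 = 75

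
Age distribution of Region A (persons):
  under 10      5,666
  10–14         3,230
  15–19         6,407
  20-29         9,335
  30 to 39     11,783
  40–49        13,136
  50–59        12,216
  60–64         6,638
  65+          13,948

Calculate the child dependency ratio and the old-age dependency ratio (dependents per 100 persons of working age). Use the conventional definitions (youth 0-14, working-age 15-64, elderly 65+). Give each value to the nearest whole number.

Youth dependency ratio: 15
Old-age dependency ratio: 23

0–14: 5,666 + 3,230 = 8,896
15–64: 6,407 + 9,335 + 11,783 + 13,136 + 12,216 + 6,638 = 59,515
65+: 13,948
Youth dependency ratio = 8,896 / 59,515 × 100 = 15
Old-age dependency ratio = 13,948 / 59,515 × 100 = 23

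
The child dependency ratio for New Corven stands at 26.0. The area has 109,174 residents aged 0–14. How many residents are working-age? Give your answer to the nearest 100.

Youth dependency ratio = youth / working-age × 100
26.0 = 109,174 / W × 100
⇒ 419,900

Working-age: 419,900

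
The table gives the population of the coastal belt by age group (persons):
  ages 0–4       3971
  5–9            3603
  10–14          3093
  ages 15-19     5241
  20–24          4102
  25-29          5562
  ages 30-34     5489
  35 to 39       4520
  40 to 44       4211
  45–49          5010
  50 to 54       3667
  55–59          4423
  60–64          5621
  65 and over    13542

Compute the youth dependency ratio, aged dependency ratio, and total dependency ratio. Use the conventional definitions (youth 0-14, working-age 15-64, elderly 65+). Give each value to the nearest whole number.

0–14: 3971 + 3603 + 3093 = 10667
15–64: 5241 + 4102 + 5562 + 5489 + 4520 + 4211 + 5010 + 3667 + 4423 + 5621 = 47846
65+: 13542
Youth dependency ratio = 10667 / 47846 × 100 = 22
Old-age dependency ratio = 13542 / 47846 × 100 = 28
Total dependency ratio = (10667 + 13542) / 47846 × 100 = 24209 / 47846 × 100 = 51

Youth dependency ratio: 22
Old-age dependency ratio: 28
Total dependency ratio: 51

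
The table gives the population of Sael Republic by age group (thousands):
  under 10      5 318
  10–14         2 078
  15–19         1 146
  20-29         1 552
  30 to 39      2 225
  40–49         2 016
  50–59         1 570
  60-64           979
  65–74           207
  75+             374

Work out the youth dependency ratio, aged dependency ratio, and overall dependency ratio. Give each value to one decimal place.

Youth dependency ratio: 78.0
Old-age dependency ratio: 6.1
Total dependency ratio: 84.1

0–14: 5 318 + 2 078 = 7 396
15–64: 1 146 + 1 552 + 2 225 + 2 016 + 1 570 + 979 = 9 488
65+: 207 + 374 = 581
Youth dependency ratio = 7 396 / 9 488 × 100 = 78.0
Old-age dependency ratio = 581 / 9 488 × 100 = 6.1
Total dependency ratio = (7 396 + 581) / 9 488 × 100 = 7 977 / 9 488 × 100 = 84.1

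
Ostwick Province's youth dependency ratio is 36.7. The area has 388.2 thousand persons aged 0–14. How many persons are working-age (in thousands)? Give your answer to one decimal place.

Working-age: 1057.8

Youth dependency ratio = youth / working-age × 100
36.7 = 388.2 / W × 100
⇒ 1057.8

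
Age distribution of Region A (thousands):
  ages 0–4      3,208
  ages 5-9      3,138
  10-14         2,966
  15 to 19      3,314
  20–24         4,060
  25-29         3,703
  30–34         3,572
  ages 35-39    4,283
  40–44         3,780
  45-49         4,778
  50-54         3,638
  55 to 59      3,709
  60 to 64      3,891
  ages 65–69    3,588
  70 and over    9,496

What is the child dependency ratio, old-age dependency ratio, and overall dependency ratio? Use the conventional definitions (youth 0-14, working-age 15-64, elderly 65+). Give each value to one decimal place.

0–14: 3,208 + 3,138 + 2,966 = 9,312
15–64: 3,314 + 4,060 + 3,703 + 3,572 + 4,283 + 3,780 + 4,778 + 3,638 + 3,709 + 3,891 = 38,728
65+: 3,588 + 9,496 = 13,084
Youth dependency ratio = 9,312 / 38,728 × 100 = 24.0
Old-age dependency ratio = 13,084 / 38,728 × 100 = 33.8
Total dependency ratio = (9,312 + 13,084) / 38,728 × 100 = 22,396 / 38,728 × 100 = 57.8

Youth dependency ratio: 24.0
Old-age dependency ratio: 33.8
Total dependency ratio: 57.8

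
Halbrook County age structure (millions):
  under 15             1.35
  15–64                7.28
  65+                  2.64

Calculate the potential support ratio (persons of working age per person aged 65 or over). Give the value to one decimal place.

Potential support ratio: 2.8

Potential support ratio = 7.28 / 2.64 = 2.8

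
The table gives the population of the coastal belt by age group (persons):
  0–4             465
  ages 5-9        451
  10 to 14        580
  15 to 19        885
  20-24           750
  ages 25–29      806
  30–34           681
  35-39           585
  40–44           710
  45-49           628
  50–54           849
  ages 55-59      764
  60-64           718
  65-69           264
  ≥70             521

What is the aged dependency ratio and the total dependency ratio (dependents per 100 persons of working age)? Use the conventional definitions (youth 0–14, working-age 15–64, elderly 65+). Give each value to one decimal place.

0–14: 465 + 451 + 580 = 1,496
15–64: 885 + 750 + 806 + 681 + 585 + 710 + 628 + 849 + 764 + 718 = 7,376
65+: 264 + 521 = 785
Old-age dependency ratio = 785 / 7,376 × 100 = 10.6
Total dependency ratio = (1,496 + 785) / 7,376 × 100 = 2,281 / 7,376 × 100 = 30.9

Old-age dependency ratio: 10.6
Total dependency ratio: 30.9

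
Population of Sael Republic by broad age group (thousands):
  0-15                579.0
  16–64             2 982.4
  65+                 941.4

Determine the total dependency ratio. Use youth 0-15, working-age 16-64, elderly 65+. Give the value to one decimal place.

Total dependency ratio: 51.0

Total dependency ratio = (579.0 + 941.4) / 2 982.4 × 100 = 1 520.4 / 2 982.4 × 100 = 51.0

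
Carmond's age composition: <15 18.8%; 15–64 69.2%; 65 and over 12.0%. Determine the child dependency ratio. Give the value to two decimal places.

Youth dependency ratio: 27.17

Youth dependency ratio = 18.8 / 69.2 × 100 = 27.17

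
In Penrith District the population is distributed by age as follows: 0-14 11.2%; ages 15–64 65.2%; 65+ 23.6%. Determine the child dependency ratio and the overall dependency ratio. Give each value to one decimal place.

Youth dependency ratio = 11.2 / 65.2 × 100 = 17.2
Total dependency ratio = (11.2 + 23.6) / 65.2 × 100 = 34.8 / 65.2 × 100 = 53.4

Youth dependency ratio: 17.2
Total dependency ratio: 53.4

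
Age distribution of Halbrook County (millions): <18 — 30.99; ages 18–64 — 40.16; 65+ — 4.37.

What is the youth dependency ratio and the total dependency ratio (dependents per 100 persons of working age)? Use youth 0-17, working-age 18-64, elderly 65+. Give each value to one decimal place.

Youth dependency ratio = 30.99 / 40.16 × 100 = 77.2
Total dependency ratio = (30.99 + 4.37) / 40.16 × 100 = 35.36 / 40.16 × 100 = 88.0

Youth dependency ratio: 77.2
Total dependency ratio: 88.0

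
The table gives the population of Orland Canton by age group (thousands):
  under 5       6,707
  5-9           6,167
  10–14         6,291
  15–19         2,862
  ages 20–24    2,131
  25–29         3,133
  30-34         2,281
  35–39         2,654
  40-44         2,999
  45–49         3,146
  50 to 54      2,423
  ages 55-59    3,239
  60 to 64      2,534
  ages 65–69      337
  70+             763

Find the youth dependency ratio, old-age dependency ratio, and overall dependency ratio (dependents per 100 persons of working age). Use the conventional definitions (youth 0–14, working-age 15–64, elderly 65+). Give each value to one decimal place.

Youth dependency ratio: 69.9
Old-age dependency ratio: 4.0
Total dependency ratio: 74.0

0–14: 6,707 + 6,167 + 6,291 = 19,165
15–64: 2,862 + 2,131 + 3,133 + 2,281 + 2,654 + 2,999 + 3,146 + 2,423 + 3,239 + 2,534 = 27,402
65+: 337 + 763 = 1,100
Youth dependency ratio = 19,165 / 27,402 × 100 = 69.9
Old-age dependency ratio = 1,100 / 27,402 × 100 = 4.0
Total dependency ratio = (19,165 + 1,100) / 27,402 × 100 = 20,265 / 27,402 × 100 = 74.0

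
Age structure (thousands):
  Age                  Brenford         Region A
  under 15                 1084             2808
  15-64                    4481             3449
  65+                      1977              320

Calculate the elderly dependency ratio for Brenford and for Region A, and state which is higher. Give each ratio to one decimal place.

Brenford: 44.1
Region A: 9.3
Higher: Brenford

Brenford: 1977 / 4481 × 100 = 44.1
Region A: 320 / 3449 × 100 = 9.3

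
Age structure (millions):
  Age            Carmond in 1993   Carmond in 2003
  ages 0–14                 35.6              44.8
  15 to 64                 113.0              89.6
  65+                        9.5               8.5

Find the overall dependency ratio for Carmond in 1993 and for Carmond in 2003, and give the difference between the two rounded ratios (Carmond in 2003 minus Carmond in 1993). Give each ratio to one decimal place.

Carmond in 1993: 39.9
Carmond in 2003: 59.5
Difference: +19.6

Carmond in 1993: (35.6 + 9.5) / 113.0 × 100 = 45.1 / 113.0 × 100 = 39.9
Carmond in 2003: (44.8 + 8.5) / 89.6 × 100 = 53.3 / 89.6 × 100 = 59.5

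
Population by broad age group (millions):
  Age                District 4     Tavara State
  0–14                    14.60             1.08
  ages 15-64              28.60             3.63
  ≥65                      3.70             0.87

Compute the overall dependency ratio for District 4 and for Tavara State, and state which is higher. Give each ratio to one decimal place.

District 4: (14.60 + 3.70) / 28.60 × 100 = 18.30 / 28.60 × 100 = 64.0
Tavara State: (1.08 + 0.87) / 3.63 × 100 = 1.95 / 3.63 × 100 = 53.7

District 4: 64.0
Tavara State: 53.7
Higher: District 4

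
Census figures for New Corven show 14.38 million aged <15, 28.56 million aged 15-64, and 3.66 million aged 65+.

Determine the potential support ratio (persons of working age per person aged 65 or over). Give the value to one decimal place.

Potential support ratio = 28.56 / 3.66 = 7.8

Potential support ratio: 7.8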